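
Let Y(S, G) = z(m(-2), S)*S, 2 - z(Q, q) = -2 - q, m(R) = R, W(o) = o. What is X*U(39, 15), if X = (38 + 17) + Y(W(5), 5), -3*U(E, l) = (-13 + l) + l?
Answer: -1700/3 ≈ -566.67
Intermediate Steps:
z(Q, q) = 4 + q (z(Q, q) = 2 - (-2 - q) = 2 + (2 + q) = 4 + q)
Y(S, G) = S*(4 + S) (Y(S, G) = (4 + S)*S = S*(4 + S))
U(E, l) = 13/3 - 2*l/3 (U(E, l) = -((-13 + l) + l)/3 = -(-13 + 2*l)/3 = 13/3 - 2*l/3)
X = 100 (X = (38 + 17) + 5*(4 + 5) = 55 + 5*9 = 55 + 45 = 100)
X*U(39, 15) = 100*(13/3 - ⅔*15) = 100*(13/3 - 10) = 100*(-17/3) = -1700/3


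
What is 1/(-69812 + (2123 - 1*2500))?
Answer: -1/70189 ≈ -1.4247e-5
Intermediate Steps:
1/(-69812 + (2123 - 1*2500)) = 1/(-69812 + (2123 - 2500)) = 1/(-69812 - 377) = 1/(-70189) = -1/70189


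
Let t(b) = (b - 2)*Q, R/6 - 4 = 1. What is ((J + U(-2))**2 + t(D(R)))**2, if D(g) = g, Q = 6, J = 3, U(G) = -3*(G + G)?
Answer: 154449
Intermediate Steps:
U(G) = -6*G
R = 30 (R = 24 + 6*1 = 24 + 6 = 30)
t(b) = -12 + 6*b (t(b) = (b - 2)*6 = (-2 + b)*6 = -12 + 6*b)
((J + U(-2))**2 + t(D(R)))**2 = ((3 - 6*(-2))**2 + (-12 + 6*30))**2 = ((3 + 12)**2 + (-12 + 180))**2 = (15**2 + 168)**2 = (225 + 168)**2 = 393**2 = 154449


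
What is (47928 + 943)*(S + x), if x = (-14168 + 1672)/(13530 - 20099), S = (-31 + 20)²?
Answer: 39455757495/6569 ≈ 6.0064e+6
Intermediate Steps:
S = 121 (S = (-11)² = 121)
x = 12496/6569 (x = -12496/(-6569) = -12496*(-1/6569) = 12496/6569 ≈ 1.9023)
(47928 + 943)*(S + x) = (47928 + 943)*(121 + 12496/6569) = 48871*(807345/6569) = 39455757495/6569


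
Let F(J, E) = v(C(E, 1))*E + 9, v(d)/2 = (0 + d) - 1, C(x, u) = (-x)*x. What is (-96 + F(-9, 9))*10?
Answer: -15630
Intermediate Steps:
C(x, u) = -x²
v(d) = -2 + 2*d (v(d) = 2*((0 + d) - 1) = 2*(d - 1) = 2*(-1 + d) = -2 + 2*d)
F(J, E) = 9 + E*(-2 - 2*E²) (F(J, E) = (-2 + 2*(-E²))*E + 9 = (-2 - 2*E²)*E + 9 = E*(-2 - 2*E²) + 9 = 9 + E*(-2 - 2*E²))
(-96 + F(-9, 9))*10 = (-96 + (9 - 2*9 - 2*9³))*10 = (-96 + (9 - 18 - 2*729))*10 = (-96 + (9 - 18 - 1458))*10 = (-96 - 1467)*10 = -1563*10 = -15630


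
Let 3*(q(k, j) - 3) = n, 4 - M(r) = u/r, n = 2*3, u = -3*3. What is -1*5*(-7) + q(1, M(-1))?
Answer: 40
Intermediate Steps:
u = -9
n = 6
M(r) = 4 + 9/r (M(r) = 4 - (-9)/r = 4 + 9/r)
q(k, j) = 5 (q(k, j) = 3 + (⅓)*6 = 3 + 2 = 5)
-1*5*(-7) + q(1, M(-1)) = -1*5*(-7) + 5 = -5*(-7) + 5 = 35 + 5 = 40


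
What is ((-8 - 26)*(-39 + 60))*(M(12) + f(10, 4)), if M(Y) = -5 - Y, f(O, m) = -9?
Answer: 18564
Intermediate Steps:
((-8 - 26)*(-39 + 60))*(M(12) + f(10, 4)) = ((-8 - 26)*(-39 + 60))*((-5 - 1*12) - 9) = (-34*21)*((-5 - 12) - 9) = -714*(-17 - 9) = -714*(-26) = 18564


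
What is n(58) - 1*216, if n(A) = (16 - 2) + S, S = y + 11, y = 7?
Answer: -184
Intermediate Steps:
S = 18 (S = 7 + 11 = 18)
n(A) = 32 (n(A) = (16 - 2) + 18 = 14 + 18 = 32)
n(58) - 1*216 = 32 - 1*216 = 32 - 216 = -184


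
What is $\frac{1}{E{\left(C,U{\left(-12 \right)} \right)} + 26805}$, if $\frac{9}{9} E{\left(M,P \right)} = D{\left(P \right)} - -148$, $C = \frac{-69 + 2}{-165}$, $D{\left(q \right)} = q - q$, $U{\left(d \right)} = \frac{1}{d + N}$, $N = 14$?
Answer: $\frac{1}{26953} \approx 3.7102 \cdot 10^{-5}$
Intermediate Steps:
$U{\left(d \right)} = \frac{1}{14 + d}$ ($U{\left(d \right)} = \frac{1}{d + 14} = \frac{1}{14 + d}$)
$D{\left(q \right)} = 0$
$C = \frac{67}{165}$ ($C = \left(-67\right) \left(- \frac{1}{165}\right) = \frac{67}{165} \approx 0.40606$)
$E{\left(M,P \right)} = 148$ ($E{\left(M,P \right)} = 0 - -148 = 0 + 148 = 148$)
$\frac{1}{E{\left(C,U{\left(-12 \right)} \right)} + 26805} = \frac{1}{148 + 26805} = \frac{1}{26953}$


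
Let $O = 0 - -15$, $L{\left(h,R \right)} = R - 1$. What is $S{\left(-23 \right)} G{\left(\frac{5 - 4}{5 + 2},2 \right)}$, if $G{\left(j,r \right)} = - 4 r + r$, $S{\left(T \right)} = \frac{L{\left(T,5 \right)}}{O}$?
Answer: $- \frac{8}{5} \approx -1.6$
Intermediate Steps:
$L{\left(h,R \right)} = -1 + R$
$O = 15$ ($O = 0 + 15 = 15$)
$S{\left(T \right)} = \frac{4}{15}$ ($S{\left(T \right)} = \frac{-1 + 5}{15} = 4 \cdot \frac{1}{15} = \frac{4}{15}$)
$G{\left(j,r \right)} = - 3 r$
$S{\left(-23 \right)} G{\left(\frac{5 - 4}{5 + 2},2 \right)} = \frac{4 \left(\left(-3\right) 2\right)}{15} = \frac{4}{15} \left(-6\right) = - \frac{8}{5}$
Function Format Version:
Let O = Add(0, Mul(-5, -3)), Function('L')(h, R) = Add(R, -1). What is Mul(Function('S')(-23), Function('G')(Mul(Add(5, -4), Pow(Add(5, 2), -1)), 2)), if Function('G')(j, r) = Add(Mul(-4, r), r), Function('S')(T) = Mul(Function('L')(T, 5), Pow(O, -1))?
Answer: Rational(-8, 5) ≈ -1.6000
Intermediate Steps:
Function('L')(h, R) = Add(-1, R)
O = 15 (O = Add(0, 15) = 15)
Function('S')(T) = Rational(4, 15) (Function('S')(T) = Mul(Add(-1, 5), Pow(15, -1)) = Mul(4, Rational(1, 15)) = Rational(4, 15))
Function('G')(j, r) = Mul(-3, r)
Mul(Function('S')(-23), Function('G')(Mul(Add(5, -4), Pow(Add(5, 2), -1)), 2)) = Mul(Rational(4, 15), Mul(-3, 2)) = Mul(Rational(4, 15), -6) = Rational(-8, 5)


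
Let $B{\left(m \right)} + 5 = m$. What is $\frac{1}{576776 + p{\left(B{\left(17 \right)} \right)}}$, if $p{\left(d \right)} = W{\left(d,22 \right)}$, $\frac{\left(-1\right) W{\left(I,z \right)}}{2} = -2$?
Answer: $\frac{1}{576780} \approx 1.7338 \cdot 10^{-6}$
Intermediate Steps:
$W{\left(I,z \right)} = 4$ ($W{\left(I,z \right)} = \left(-2\right) \left(-2\right) = 4$)
$B{\left(m \right)} = -5 + m$
$p{\left(d \right)} = 4$
$\frac{1}{576776 + p{\left(B{\left(17 \right)} \right)}} = \frac{1}{576776 + 4} = \frac{1}{576780}$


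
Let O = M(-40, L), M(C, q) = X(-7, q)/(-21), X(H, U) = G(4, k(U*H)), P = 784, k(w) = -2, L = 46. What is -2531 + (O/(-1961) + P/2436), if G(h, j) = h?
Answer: -3022259747/1194249 ≈ -2530.7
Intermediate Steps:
X(H, U) = 4
M(C, q) = -4/21 (M(C, q) = 4/(-21) = 4*(-1/21) = -4/21)
O = -4/21 ≈ -0.19048
-2531 + (O/(-1961) + P/2436) = -2531 + (-4/21/(-1961) + 784/2436) = -2531 + (-4/21*(-1/1961) + 784*(1/2436)) = -2531 + (4/41181 + 28/87) = -2531 + 384472/1194249 = -3022259747/1194249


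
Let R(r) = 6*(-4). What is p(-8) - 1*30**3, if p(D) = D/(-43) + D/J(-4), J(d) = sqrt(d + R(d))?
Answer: -1160992/43 + 4*I*sqrt(7)/7 ≈ -27000.0 + 1.5119*I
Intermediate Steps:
R(r) = -24
J(d) = sqrt(-24 + d) (J(d) = sqrt(d - 24) = sqrt(-24 + d))
p(D) = -D/43 - I*D*sqrt(7)/14 (p(D) = D/(-43) + D/(sqrt(-24 - 4)) = D*(-1/43) + D/(sqrt(-28)) = -D/43 + D/((2*I*sqrt(7))) = -D/43 + D*(-I*sqrt(7)/14) = -D/43 - I*D*sqrt(7)/14)
p(-8) - 1*30**3 = (1/602)*(-8)*(-14 - 43*I*sqrt(7)) - 1*30**3 = (8/43 + 4*I*sqrt(7)/7) - 1*27000 = (8/43 + 4*I*sqrt(7)/7) - 27000 = -1160992/43 + 4*I*sqrt(7)/7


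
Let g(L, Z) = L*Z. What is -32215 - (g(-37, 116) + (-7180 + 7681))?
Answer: -28424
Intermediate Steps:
-32215 - (g(-37, 116) + (-7180 + 7681)) = -32215 - (-37*116 + (-7180 + 7681)) = -32215 - (-4292 + 501) = -32215 - 1*(-3791) = -32215 + 3791 = -28424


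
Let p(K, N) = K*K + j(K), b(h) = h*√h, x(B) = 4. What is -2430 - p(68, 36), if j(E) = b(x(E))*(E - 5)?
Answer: -7558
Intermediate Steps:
b(h) = h^(3/2)
j(E) = -40 + 8*E (j(E) = 4^(3/2)*(E - 5) = 8*(-5 + E) = -40 + 8*E)
p(K, N) = -40 + K² + 8*K (p(K, N) = K*K + (-40 + 8*K) = K² + (-40 + 8*K) = -40 + K² + 8*K)
-2430 - p(68, 36) = -2430 - (-40 + 68² + 8*68) = -2430 - (-40 + 4624 + 544) = -2430 - 1*5128 = -2430 - 5128 = -7558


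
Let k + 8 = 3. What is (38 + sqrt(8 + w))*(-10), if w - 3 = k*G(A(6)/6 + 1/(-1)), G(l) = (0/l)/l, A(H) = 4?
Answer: -380 - 10*sqrt(11) ≈ -413.17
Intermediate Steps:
k = -5 (k = -8 + 3 = -5)
G(l) = 0 (G(l) = 0/l = 0)
w = 3 (w = 3 - 5*0 = 3 + 0 = 3)
(38 + sqrt(8 + w))*(-10) = (38 + sqrt(8 + 3))*(-10) = (38 + sqrt(11))*(-10) = -380 - 10*sqrt(11)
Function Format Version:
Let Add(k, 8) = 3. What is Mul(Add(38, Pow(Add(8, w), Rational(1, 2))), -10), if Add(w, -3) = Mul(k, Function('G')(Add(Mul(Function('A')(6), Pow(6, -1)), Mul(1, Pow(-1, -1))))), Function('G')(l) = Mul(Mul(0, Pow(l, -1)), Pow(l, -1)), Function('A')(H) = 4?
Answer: Add(-380, Mul(-10, Pow(11, Rational(1, 2)))) ≈ -413.17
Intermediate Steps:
k = -5 (k = Add(-8, 3) = -5)
Function('G')(l) = 0 (Function('G')(l) = Mul(0, Pow(l, -1)) = 0)
w = 3 (w = Add(3, Mul(-5, 0)) = Add(3, 0) = 3)
Mul(Add(38, Pow(Add(8, w), Rational(1, 2))), -10) = Mul(Add(38, Pow(Add(8, 3), Rational(1, 2))), -10) = Mul(Add(38, Pow(11, Rational(1, 2))), -10) = Add(-380, Mul(-10, Pow(11, Rational(1, 2))))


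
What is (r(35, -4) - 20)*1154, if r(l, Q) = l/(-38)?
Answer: -458715/19 ≈ -24143.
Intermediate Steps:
r(l, Q) = -l/38 (r(l, Q) = l*(-1/38) = -l/38)
(r(35, -4) - 20)*1154 = (-1/38*35 - 20)*1154 = (-35/38 - 20)*1154 = -795/38*1154 = -458715/19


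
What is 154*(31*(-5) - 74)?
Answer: -35266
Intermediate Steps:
154*(31*(-5) - 74) = 154*(-155 - 74) = 154*(-229) = -35266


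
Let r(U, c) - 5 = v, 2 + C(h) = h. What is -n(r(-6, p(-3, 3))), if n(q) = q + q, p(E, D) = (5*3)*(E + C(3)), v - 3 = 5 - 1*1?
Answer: -24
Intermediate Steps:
v = 7 (v = 3 + (5 - 1*1) = 3 + (5 - 1) = 3 + 4 = 7)
C(h) = -2 + h
p(E, D) = 15 + 15*E (p(E, D) = (5*3)*(E + (-2 + 3)) = 15*(E + 1) = 15*(1 + E) = 15 + 15*E)
r(U, c) = 12 (r(U, c) = 5 + 7 = 12)
n(q) = 2*q
-n(r(-6, p(-3, 3))) = -2*12 = -1*24 = -24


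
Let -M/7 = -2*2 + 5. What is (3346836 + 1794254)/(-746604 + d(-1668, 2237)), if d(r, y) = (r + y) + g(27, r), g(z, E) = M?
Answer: -2570545/373021 ≈ -6.8912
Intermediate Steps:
M = -7 (M = -7*(-2*2 + 5) = -7*(-4 + 5) = -7*1 = -7)
g(z, E) = -7
d(r, y) = -7 + r + y (d(r, y) = (r + y) - 7 = -7 + r + y)
(3346836 + 1794254)/(-746604 + d(-1668, 2237)) = (3346836 + 1794254)/(-746604 + (-7 - 1668 + 2237)) = 5141090/(-746604 + 562) = 5141090/(-746042) = 5141090*(-1/746042) = -2570545/373021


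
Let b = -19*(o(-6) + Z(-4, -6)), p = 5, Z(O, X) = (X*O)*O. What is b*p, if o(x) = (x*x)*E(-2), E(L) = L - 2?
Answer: 22800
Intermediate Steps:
E(L) = -2 + L
Z(O, X) = X*O² (Z(O, X) = (O*X)*O = X*O²)
o(x) = -4*x² (o(x) = (x*x)*(-2 - 2) = x²*(-4) = -4*x²)
b = 4560 (b = -19*(-4*(-6)² - 6*(-4)²) = -19*(-4*36 - 6*16) = -19*(-144 - 96) = -19*(-240) = 4560)
b*p = 4560*5 = 22800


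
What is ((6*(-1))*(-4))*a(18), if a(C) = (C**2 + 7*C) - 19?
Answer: 10344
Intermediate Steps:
a(C) = -19 + C**2 + 7*C
((6*(-1))*(-4))*a(18) = ((6*(-1))*(-4))*(-19 + 18**2 + 7*18) = (-6*(-4))*(-19 + 324 + 126) = 24*431 = 10344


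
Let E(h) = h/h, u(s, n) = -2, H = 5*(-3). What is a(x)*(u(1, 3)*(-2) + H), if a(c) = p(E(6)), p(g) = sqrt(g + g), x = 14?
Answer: -11*sqrt(2) ≈ -15.556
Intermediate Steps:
H = -15
E(h) = 1
p(g) = sqrt(2)*sqrt(g) (p(g) = sqrt(2*g) = sqrt(2)*sqrt(g))
a(c) = sqrt(2) (a(c) = sqrt(2)*sqrt(1) = sqrt(2)*1 = sqrt(2))
a(x)*(u(1, 3)*(-2) + H) = sqrt(2)*(-2*(-2) - 15) = sqrt(2)*(4 - 15) = sqrt(2)*(-11) = -11*sqrt(2)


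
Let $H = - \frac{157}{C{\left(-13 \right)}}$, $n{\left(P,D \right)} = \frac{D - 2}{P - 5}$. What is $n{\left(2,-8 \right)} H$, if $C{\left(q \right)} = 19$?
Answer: $- \frac{1570}{57} \approx -27.544$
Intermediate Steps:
$n{\left(P,D \right)} = \frac{-2 + D}{-5 + P}$ ($n{\left(P,D \right)} = \frac{-2 + D}{P - 5} = \frac{-2 + D}{-5 + P}$)
$H = - \frac{157}{19} \approx -8.2632$
$n{\left(2,-8 \right)} H = \frac{-2 - 8}{-5 + 2} \left(- \frac{157}{19}\right) = \frac{1}{-3} \left(-10\right) \left(- \frac{157}{19}\right) = \left(- \frac{1}{3}\right) \left(-10\right) \left(- \frac{157}{19}\right) = \frac{10}{3} \left(- \frac{157}{19}\right) = - \frac{1570}{57}$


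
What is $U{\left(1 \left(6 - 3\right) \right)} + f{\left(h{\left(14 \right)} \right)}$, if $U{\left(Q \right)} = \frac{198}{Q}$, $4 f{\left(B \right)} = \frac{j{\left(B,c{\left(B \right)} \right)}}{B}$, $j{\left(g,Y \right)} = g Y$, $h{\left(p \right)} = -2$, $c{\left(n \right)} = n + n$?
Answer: $65$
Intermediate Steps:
$c{\left(n \right)} = 2 n$
$j{\left(g,Y \right)} = Y g$
$f{\left(B \right)} = \frac{B}{2}$ ($f{\left(B \right)} = \frac{2 B B \frac{1}{B}}{4} = \frac{2 B^{2} \frac{1}{B}}{4} = \frac{2 B}{4} = \frac{B}{2}$)
$U{\left(1 \left(6 - 3\right) \right)} + f{\left(h{\left(14 \right)} \right)} = \frac{198}{1 \left(6 - 3\right)} + \frac{1}{2} \left(-2\right) = \frac{198}{1 \cdot 3} - 1 = \frac{198}{3} - 1 = 198 \cdot \frac{1}{3} - 1 = 66 - 1 = 65$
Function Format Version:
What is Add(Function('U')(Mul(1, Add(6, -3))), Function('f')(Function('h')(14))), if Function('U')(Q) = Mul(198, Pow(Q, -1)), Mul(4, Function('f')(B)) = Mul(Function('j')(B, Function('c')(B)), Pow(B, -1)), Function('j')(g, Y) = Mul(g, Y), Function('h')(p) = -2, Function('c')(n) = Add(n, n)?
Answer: 65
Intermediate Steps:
Function('c')(n) = Mul(2, n)
Function('j')(g, Y) = Mul(Y, g)
Function('f')(B) = Mul(Rational(1, 2), B) (Function('f')(B) = Mul(Rational(1, 4), Mul(Mul(Mul(2, B), B), Pow(B, -1))) = Mul(Rational(1, 4), Mul(Mul(2, Pow(B, 2)), Pow(B, -1))) = Mul(Rational(1, 4), Mul(2, B)) = Mul(Rational(1, 2), B))
Add(Function('U')(Mul(1, Add(6, -3))), Function('f')(Function('h')(14))) = Add(Mul(198, Pow(Mul(1, Add(6, -3)), -1)), Mul(Rational(1, 2), -2)) = Add(Mul(198, Pow(Mul(1, 3), -1)), -1) = Add(Mul(198, Pow(3, -1)), -1) = Add(Mul(198, Rational(1, 3)), -1) = Add(66, -1) = 65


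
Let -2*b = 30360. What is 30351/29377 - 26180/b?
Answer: 5590082/2027013 ≈ 2.7578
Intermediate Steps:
b = -15180 (b = -1/2*30360 = -15180)
30351/29377 - 26180/b = 30351/29377 - 26180/(-15180) = 30351*(1/29377) - 26180*(-1/15180) = 30351/29377 + 119/69 = 5590082/2027013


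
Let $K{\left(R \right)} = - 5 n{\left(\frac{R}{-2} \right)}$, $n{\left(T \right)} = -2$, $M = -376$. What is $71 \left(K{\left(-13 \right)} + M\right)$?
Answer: $-25986$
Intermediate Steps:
$K{\left(R \right)} = 10$ ($K{\left(R \right)} = \left(-5\right) \left(-2\right) = 10$)
$71 \left(K{\left(-13 \right)} + M\right) = 71 \left(10 - 376\right) = 71 \left(-366\right) = -25986$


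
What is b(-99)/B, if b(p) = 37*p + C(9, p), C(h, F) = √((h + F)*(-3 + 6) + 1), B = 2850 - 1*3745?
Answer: 3663/895 - I*√269/895 ≈ 4.0927 - 0.018325*I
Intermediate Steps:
B = -895 (B = 2850 - 3745 = -895)
C(h, F) = √(1 + 3*F + 3*h) (C(h, F) = √((F + h)*3 + 1) = √((3*F + 3*h) + 1) = √(1 + 3*F + 3*h))
b(p) = √(28 + 3*p) + 37*p (b(p) = 37*p + √(1 + 3*p + 3*9) = 37*p + √(1 + 3*p + 27) = 37*p + √(28 + 3*p) = √(28 + 3*p) + 37*p)
b(-99)/B = (√(28 + 3*(-99)) + 37*(-99))/(-895) = (√(28 - 297) - 3663)*(-1/895) = (√(-269) - 3663)*(-1/895) = (I*√269 - 3663)*(-1/895) = (-3663 + I*√269)*(-1/895) = 3663/895 - I*√269/895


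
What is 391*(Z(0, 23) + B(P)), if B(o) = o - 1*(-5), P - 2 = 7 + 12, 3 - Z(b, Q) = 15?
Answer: 5474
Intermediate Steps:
Z(b, Q) = -12 (Z(b, Q) = 3 - 1*15 = 3 - 15 = -12)
P = 21 (P = 2 + (7 + 12) = 2 + 19 = 21)
B(o) = 5 + o (B(o) = o + 5 = 5 + o)
391*(Z(0, 23) + B(P)) = 391*(-12 + (5 + 21)) = 391*(-12 + 26) = 391*14 = 5474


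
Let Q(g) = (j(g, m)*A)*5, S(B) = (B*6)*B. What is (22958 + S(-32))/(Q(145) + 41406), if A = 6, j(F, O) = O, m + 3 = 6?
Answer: 14551/20748 ≈ 0.70132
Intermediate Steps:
m = 3 (m = -3 + 6 = 3)
S(B) = 6*B² (S(B) = (6*B)*B = 6*B²)
Q(g) = 90 (Q(g) = (3*6)*5 = 18*5 = 90)
(22958 + S(-32))/(Q(145) + 41406) = (22958 + 6*(-32)²)/(90 + 41406) = (22958 + 6*1024)/41496 = (22958 + 6144)*(1/41496) = 29102*(1/41496) = 14551/20748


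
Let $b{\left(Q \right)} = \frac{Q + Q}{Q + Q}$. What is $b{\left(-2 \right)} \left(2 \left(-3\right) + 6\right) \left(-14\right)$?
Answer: $0$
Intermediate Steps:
$b{\left(Q \right)} = 1$ ($b{\left(Q \right)} = \frac{2 Q}{2 Q} = 2 Q \frac{1}{2 Q} = 1$)
$b{\left(-2 \right)} \left(2 \left(-3\right) + 6\right) \left(-14\right) = 1 \left(2 \left(-3\right) + 6\right) \left(-14\right) = 1 \left(-6 + 6\right) \left(-14\right) = 1 \cdot 0 \left(-14\right) = 0 \left(-14\right) = 0$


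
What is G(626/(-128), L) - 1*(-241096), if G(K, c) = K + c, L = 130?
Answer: 15438151/64 ≈ 2.4122e+5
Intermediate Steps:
G(626/(-128), L) - 1*(-241096) = (626/(-128) + 130) - 1*(-241096) = (626*(-1/128) + 130) + 241096 = (-313/64 + 130) + 241096 = 8007/64 + 241096 = 15438151/64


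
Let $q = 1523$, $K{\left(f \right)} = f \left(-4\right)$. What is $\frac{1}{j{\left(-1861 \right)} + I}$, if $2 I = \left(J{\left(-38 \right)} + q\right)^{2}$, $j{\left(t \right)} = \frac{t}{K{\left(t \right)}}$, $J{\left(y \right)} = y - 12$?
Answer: $\frac{4}{4339457} \approx 9.2177 \cdot 10^{-7}$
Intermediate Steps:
$K{\left(f \right)} = - 4 f$
$J{\left(y \right)} = -12 + y$
$j{\left(t \right)} = - \frac{1}{4}$ ($j{\left(t \right)} = \frac{t}{\left(-4\right) t} = t \left(- \frac{1}{4 t}\right) = - \frac{1}{4}$)
$I = \frac{2169729}{2}$ ($I = \frac{\left(\left(-12 - 38\right) + 1523\right)^{2}}{2} = \frac{\left(-50 + 1523\right)^{2}}{2} = \frac{1473^{2}}{2} = \frac{1}{2} \cdot 2169729 = \frac{2169729}{2} \approx 1.0849 \cdot 10^{6}$)
$\frac{1}{j{\left(-1861 \right)} + I} = \frac{1}{- \frac{1}{4} + \frac{2169729}{2}} = \frac{1}{\frac{4339457}{4}} = \frac{4}{4339457}$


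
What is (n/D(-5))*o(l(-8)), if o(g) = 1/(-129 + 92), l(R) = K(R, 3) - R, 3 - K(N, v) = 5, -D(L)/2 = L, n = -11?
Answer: 11/370 ≈ 0.029730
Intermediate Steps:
D(L) = -2*L
K(N, v) = -2 (K(N, v) = 3 - 1*5 = 3 - 5 = -2)
l(R) = -2 - R
o(g) = -1/37 (o(g) = 1/(-37) = -1/37)
(n/D(-5))*o(l(-8)) = -11/((-2*(-5)))*(-1/37) = -11/10*(-1/37) = 11/370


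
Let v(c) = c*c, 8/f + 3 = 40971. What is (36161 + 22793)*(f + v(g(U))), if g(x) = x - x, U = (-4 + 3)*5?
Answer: 58954/5121 ≈ 11.512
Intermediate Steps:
U = -5 (U = -1*5 = -5)
f = 1/5121 (f = 8/(-3 + 40971) = 8/40968 = 8*(1/40968) = 1/5121 ≈ 0.00019527)
g(x) = 0
v(c) = c**2
(36161 + 22793)*(f + v(g(U))) = (36161 + 22793)*(1/5121 + 0**2) = 58954*(1/5121 + 0) = 58954*(1/5121) = 58954/5121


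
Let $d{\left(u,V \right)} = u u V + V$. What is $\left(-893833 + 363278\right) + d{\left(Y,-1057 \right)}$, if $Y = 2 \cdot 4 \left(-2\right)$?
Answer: $-802204$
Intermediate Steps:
$Y = -16$ ($Y = 8 \left(-2\right) = -16$)
$d{\left(u,V \right)} = V + V u^{2}$ ($d{\left(u,V \right)} = u^{2} V + V = V u^{2} + V = V + V u^{2}$)
$\left(-893833 + 363278\right) + d{\left(Y,-1057 \right)} = \left(-893833 + 363278\right) - 1057 \left(1 + \left(-16\right)^{2}\right) = -530555 - 1057 \left(1 + 256\right) = -530555 - 271649 = -802204$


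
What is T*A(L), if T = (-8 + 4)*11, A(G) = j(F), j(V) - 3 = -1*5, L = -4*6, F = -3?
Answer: 88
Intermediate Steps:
L = -24
j(V) = -2 (j(V) = 3 - 1*5 = 3 - 5 = -2)
A(G) = -2
T = -44 (T = -4*11 = -44)
T*A(L) = -44*(-2) = 88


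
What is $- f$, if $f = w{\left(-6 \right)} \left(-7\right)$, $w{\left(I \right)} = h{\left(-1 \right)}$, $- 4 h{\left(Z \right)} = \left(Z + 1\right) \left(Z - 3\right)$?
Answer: $0$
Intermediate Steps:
$h{\left(Z \right)} = - \frac{\left(1 + Z\right) \left(-3 + Z\right)}{4}$ ($h{\left(Z \right)} = - \frac{\left(Z + 1\right) \left(Z - 3\right)}{4} = - \frac{\left(1 + Z\right) \left(-3 + Z\right)}{4}$)
$w{\left(I \right)} = 0$ ($w{\left(I \right)} = \frac{3}{4} + \frac{1}{2} \left(-1\right) - \frac{\left(-1\right)^{2}}{4} = \frac{3}{4} - \frac{1}{2} - \frac{1}{4} = 0$)
$f = 0$ ($f = 0 \left(-7\right) = 0$)
$- f = \left(-1\right) 0 = 0$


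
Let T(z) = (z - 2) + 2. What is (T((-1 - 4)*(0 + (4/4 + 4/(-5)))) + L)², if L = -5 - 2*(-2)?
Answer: 4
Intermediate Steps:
T(z) = z (T(z) = (-2 + z) + 2 = z)
L = -1 (L = -5 + 4 = -1)
(T((-1 - 4)*(0 + (4/4 + 4/(-5)))) + L)² = ((-1 - 4)*(0 + (4/4 + 4/(-5))) - 1)² = (-5*(0 + (4*(¼) + 4*(-⅕))) - 1)² = (-5*(0 + (1 - ⅘)) - 1)² = (-5*(0 + ⅕) - 1)² = (-5*⅕ - 1)² = (-1 - 1)² = (-2)² = 4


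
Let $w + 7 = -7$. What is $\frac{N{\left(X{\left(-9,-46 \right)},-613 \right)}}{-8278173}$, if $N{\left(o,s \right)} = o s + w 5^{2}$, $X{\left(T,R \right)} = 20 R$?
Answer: $- \frac{187870}{2759391} \approx -0.068084$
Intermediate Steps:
$w = -14$ ($w = -7 - 7 = -14$)
$N{\left(o,s \right)} = -350 + o s$ ($N{\left(o,s \right)} = o s - 14 \cdot 5^{2} = o s - 350 = -350 + o s$)
$\frac{N{\left(X{\left(-9,-46 \right)},-613 \right)}}{-8278173} = \frac{-350 + 20 \left(-46\right) \left(-613\right)}{-8278173} = \left(-350 - -563960\right) \left(- \frac{1}{8278173}\right) = \left(-350 + 563960\right) \left(- \frac{1}{8278173}\right) = 563610 \left(- \frac{1}{8278173}\right) = - \frac{187870}{2759391}$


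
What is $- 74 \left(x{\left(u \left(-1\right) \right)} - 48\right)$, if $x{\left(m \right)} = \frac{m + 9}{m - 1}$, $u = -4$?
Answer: $\frac{9694}{3} \approx 3231.3$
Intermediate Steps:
$x{\left(m \right)} = \frac{9 + m}{-1 + m}$
$- 74 \left(x{\left(u \left(-1\right) \right)} - 48\right) = - 74 \left(\frac{9 - -4}{-1 - -4} - 48\right) = - 74 \left(\frac{9 + 4}{-1 + 4} - 48\right) = - 74 \left(\frac{1}{3} \cdot 13 - 48\right) = - 74 \left(\frac{13}{3} - 48\right) = \left(-74\right) \left(- \frac{131}{3}\right) = \frac{9694}{3}$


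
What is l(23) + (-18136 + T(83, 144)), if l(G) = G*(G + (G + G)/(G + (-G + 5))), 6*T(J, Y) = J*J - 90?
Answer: -487867/30 ≈ -16262.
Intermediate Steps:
T(J, Y) = -15 + J²/6 (T(J, Y) = (J*J - 90)/6 = (J² - 90)/6 = (-90 + J²)/6 = -15 + J²/6)
l(G) = 7*G²/5 (l(G) = G*(G + (2*G)/(G + (5 - G))) = G*(G + (2*G)/5) = G*(G + (2*G)*(⅕)) = G*(G + 2*G/5) = G*(7*G/5) = 7*G²/5)
l(23) + (-18136 + T(83, 144)) = (7/5)*23² + (-18136 + (-15 + (⅙)*83²)) = (7/5)*529 + (-18136 + (-15 + (⅙)*6889)) = 3703/5 + (-18136 + (-15 + 6889/6)) = 3703/5 + (-18136 + 6799/6) = 3703/5 - 102017/6 = -487867/30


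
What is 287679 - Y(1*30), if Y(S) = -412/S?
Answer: 4315391/15 ≈ 2.8769e+5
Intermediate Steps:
287679 - Y(1*30) = 287679 - (-412)/(1*30) = 287679 - (-412)/30 = 287679 - 1*(-206/15) = 287679 + 206/15 = 4315391/15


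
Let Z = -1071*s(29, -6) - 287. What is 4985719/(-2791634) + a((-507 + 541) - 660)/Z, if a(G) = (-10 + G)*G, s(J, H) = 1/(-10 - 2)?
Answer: -4449743680625/2208182494 ≈ -2015.1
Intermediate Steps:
s(J, H) = -1/12 (s(J, H) = 1/(-12) = -1/12)
a(G) = G*(-10 + G)
Z = -791/4 (Z = -1071*(-1/12) - 287 = 357/4 - 287 = -791/4 ≈ -197.75)
4985719/(-2791634) + a((-507 + 541) - 660)/Z = 4985719/(-2791634) + (((-507 + 541) - 660)*(-10 + ((-507 + 541) - 660)))/(-791/4) = 4985719*(-1/2791634) + ((34 - 660)*(-10 + (34 - 660)))*(-4/791) = -4985719/2791634 - 626*(-10 - 626)*(-4/791) = -4985719/2791634 - 626*(-636)*(-4/791) = -4985719/2791634 + 398136*(-4/791) = -4985719/2791634 - 1592544/791 = -4449743680625/2208182494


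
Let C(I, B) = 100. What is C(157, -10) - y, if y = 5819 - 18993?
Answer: 13274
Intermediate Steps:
y = -13174
C(157, -10) - y = 100 - 1*(-13174) = 100 + 13174 = 13274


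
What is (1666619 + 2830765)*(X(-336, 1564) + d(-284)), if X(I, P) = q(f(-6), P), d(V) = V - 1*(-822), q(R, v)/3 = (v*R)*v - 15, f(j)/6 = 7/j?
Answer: -231019476059832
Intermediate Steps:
f(j) = 42/j (f(j) = 6*(7/j) = 42/j)
q(R, v) = -45 + 3*R*v² (q(R, v) = 3*((v*R)*v - 15) = 3*((R*v)*v - 15) = 3*(R*v² - 15) = 3*(-15 + R*v²) = -45 + 3*R*v²)
d(V) = 822 + V (d(V) = V + 822 = 822 + V)
X(I, P) = -45 - 21*P² (X(I, P) = -45 + 3*(42/(-6))*P² = -45 + 3*(42*(-⅙))*P² = -45 + 3*(-7)*P² = -45 - 21*P²)
(1666619 + 2830765)*(X(-336, 1564) + d(-284)) = (1666619 + 2830765)*((-45 - 21*1564²) + (822 - 284)) = 4497384*((-45 - 21*2446096) + 538) = 4497384*((-45 - 51368016) + 538) = 4497384*(-51368061 + 538) = 4497384*(-51367523) = -231019476059832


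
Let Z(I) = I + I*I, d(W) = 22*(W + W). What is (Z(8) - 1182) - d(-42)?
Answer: 738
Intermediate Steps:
d(W) = 44*W (d(W) = 22*(2*W) = 44*W)
Z(I) = I + I²
(Z(8) - 1182) - d(-42) = (8*(1 + 8) - 1182) - 44*(-42) = (8*9 - 1182) - 1*(-1848) = (72 - 1182) + 1848 = -1110 + 1848 = 738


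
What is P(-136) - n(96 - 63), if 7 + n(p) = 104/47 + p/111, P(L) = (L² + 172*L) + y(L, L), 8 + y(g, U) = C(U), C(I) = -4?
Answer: -8527204/1739 ≈ -4903.5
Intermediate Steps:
y(g, U) = -12 (y(g, U) = -8 - 4 = -12)
P(L) = -12 + L² + 172*L (P(L) = (L² + 172*L) - 12 = -12 + L² + 172*L)
n(p) = -225/47 + p/111 (n(p) = -7 + (104/47 + p/111) = -225/47 + p/111)
P(-136) - n(96 - 63) = (-12 + (-136)² + 172*(-136)) - (-225/47 + (96 - 63)/111) = (-12 + 18496 - 23392) - (-225/47 + (1/111)*33) = -4908 - (-225/47 + 11/37) = -4908 - 1*(-7808/1739) = -4908 + 7808/1739 = -8527204/1739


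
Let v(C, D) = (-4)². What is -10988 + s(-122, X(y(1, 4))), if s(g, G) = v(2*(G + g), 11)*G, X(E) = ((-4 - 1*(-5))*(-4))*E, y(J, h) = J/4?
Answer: -11004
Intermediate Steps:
y(J, h) = J/4 (y(J, h) = J*(¼) = J/4)
X(E) = -4*E (X(E) = ((-4 + 5)*(-4))*E = (1*(-4))*E = -4*E)
v(C, D) = 16
s(g, G) = 16*G
-10988 + s(-122, X(y(1, 4))) = -10988 + 16*(-1) = -10988 - 16 = -11004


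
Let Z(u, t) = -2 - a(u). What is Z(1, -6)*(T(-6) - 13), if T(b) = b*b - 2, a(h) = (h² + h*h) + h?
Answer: -105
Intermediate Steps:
a(h) = h + 2*h² (a(h) = (h² + h²) + h = 2*h² + h = h + 2*h²)
T(b) = -2 + b² (T(b) = b² - 2 = -2 + b²)
Z(u, t) = -2 - u*(1 + 2*u)
Z(1, -6)*(T(-6) - 13) = (-2 - 1*1*(1 + 2*1))*((-2 + (-6)²) - 13) = (-2 - 1*1*(1 + 2))*((-2 + 36) - 13) = (-2 - 1*1*3)*(34 - 13) = (-2 - 3)*21 = -5*21 = -105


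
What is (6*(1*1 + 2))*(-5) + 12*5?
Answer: -30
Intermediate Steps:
(6*(1*1 + 2))*(-5) + 12*5 = (6*(1 + 2))*(-5) + 60 = (6*3)*(-5) + 60 = 18*(-5) + 60 = -90 + 60 = -30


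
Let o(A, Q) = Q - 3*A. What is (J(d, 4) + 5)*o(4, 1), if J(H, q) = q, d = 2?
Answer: -99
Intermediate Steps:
(J(d, 4) + 5)*o(4, 1) = (4 + 5)*(1 - 3*4) = 9*(1 - 12) = 9*(-11) = -99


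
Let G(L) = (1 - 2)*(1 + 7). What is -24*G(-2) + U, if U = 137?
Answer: 329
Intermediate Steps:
G(L) = -8 (G(L) = -1*8 = -8)
-24*G(-2) + U = -24*(-8) + 137 = 192 + 137 = 329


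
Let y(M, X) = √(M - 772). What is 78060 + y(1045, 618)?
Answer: 78060 + √273 ≈ 78077.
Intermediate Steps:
y(M, X) = √(-772 + M)
78060 + y(1045, 618) = 78060 + √(-772 + 1045) = 78060 + √273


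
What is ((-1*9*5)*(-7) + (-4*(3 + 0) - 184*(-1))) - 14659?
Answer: -14172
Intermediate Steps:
((-1*9*5)*(-7) + (-4*(3 + 0) - 184*(-1))) - 14659 = (-9*5*(-7) + (-4*3 - 46*(-4))) - 14659 = (-45*(-7) + (-12 + 184)) - 14659 = (315 + 172) - 14659 = 487 - 14659 = -14172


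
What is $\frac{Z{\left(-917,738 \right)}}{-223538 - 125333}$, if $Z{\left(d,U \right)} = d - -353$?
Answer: $\frac{564}{348871} \approx 0.0016166$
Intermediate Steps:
$Z{\left(d,U \right)} = 353 + d$ ($Z{\left(d,U \right)} = d + 353 = 353 + d$)
$\frac{Z{\left(-917,738 \right)}}{-223538 - 125333} = \frac{353 - 917}{-223538 - 125333} = - \frac{564}{-348871} = \left(-564\right) \left(- \frac{1}{348871}\right) = \frac{564}{348871}$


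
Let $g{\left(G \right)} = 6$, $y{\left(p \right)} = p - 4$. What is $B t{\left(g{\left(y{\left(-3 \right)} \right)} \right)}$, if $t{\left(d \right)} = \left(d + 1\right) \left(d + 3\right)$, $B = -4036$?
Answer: $-254268$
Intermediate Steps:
$y{\left(p \right)} = -4 + p$ ($y{\left(p \right)} = p - 4 = -4 + p$)
$t{\left(d \right)} = \left(1 + d\right) \left(3 + d\right)$
$B t{\left(g{\left(y{\left(-3 \right)} \right)} \right)} = - 4036 \left(3 + 6^{2} + 4 \cdot 6\right) = - 4036 \left(3 + 36 + 24\right) = \left(-4036\right) 63 = -254268$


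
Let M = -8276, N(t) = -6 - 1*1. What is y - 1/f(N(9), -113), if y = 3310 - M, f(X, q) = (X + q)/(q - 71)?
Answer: 173767/15 ≈ 11584.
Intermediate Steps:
N(t) = -7 (N(t) = -6 - 1 = -7)
f(X, q) = (X + q)/(-71 + q)
y = 11586 (y = 3310 - 1*(-8276) = 3310 + 8276 = 11586)
y - 1/f(N(9), -113) = 11586 - 1/((-7 - 113)/(-71 - 113)) = 11586 - 1/(-120/(-184)) = 11586 - 1/((-1/184*(-120))) = 11586 - 1/15/23 = 11586 - 1*23/15 = 11586 - 23/15 = 173767/15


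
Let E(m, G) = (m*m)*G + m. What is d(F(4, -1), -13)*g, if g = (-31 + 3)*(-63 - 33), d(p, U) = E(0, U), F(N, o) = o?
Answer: 0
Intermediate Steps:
E(m, G) = m + G*m² (E(m, G) = m²*G + m = G*m² + m = m + G*m²)
d(p, U) = 0 (d(p, U) = 0*(1 + U*0) = 0*(1 + 0) = 0*1 = 0)
g = 2688 (g = -28*(-96) = 2688)
d(F(4, -1), -13)*g = 0*2688 = 0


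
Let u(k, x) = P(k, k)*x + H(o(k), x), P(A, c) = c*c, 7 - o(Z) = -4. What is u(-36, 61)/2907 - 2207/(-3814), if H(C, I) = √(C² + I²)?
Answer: 34215037/1231922 + √3842/2907 ≈ 27.795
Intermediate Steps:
o(Z) = 11 (o(Z) = 7 - 1*(-4) = 7 + 4 = 11)
P(A, c) = c²
u(k, x) = √(121 + x²) + x*k² (u(k, x) = k²*x + √(11² + x²) = x*k² + √(121 + x²) = √(121 + x²) + x*k²)
u(-36, 61)/2907 - 2207/(-3814) = (√(121 + 61²) + 61*(-36)²)/2907 - 2207/(-3814) = (√(121 + 3721) + 61*1296)*(1/2907) - 2207*(-1/3814) = (√3842 + 79056)*(1/2907) + 2207/3814 = (79056 + √3842)*(1/2907) + 2207/3814 = (8784/323 + √3842/2907) + 2207/3814 = 34215037/1231922 + √3842/2907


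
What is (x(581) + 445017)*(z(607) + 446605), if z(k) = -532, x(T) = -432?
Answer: 198317364705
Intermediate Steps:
(x(581) + 445017)*(z(607) + 446605) = (-432 + 445017)*(-532 + 446605) = 444585*446073 = 198317364705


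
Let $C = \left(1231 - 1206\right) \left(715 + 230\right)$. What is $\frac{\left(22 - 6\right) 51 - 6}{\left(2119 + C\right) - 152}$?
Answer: $\frac{405}{12796} \approx 0.031651$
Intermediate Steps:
$C = 23625$ ($C = 25 \cdot 945 = 23625$)
$\frac{\left(22 - 6\right) 51 - 6}{\left(2119 + C\right) - 152} = \frac{\left(22 - 6\right) 51 - 6}{\left(2119 + 23625\right) - 152} = \frac{16 \cdot 51 - 6}{25744 - 152} = \frac{816 - 6}{25592} = 810 \cdot \frac{1}{25592} = \frac{405}{12796}$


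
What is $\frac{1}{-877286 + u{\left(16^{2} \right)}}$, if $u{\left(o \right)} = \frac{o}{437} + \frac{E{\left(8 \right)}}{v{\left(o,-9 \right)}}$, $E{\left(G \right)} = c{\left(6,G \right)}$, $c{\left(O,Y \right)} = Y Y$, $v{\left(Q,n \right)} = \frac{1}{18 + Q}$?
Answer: $- \frac{437}{375710494} \approx -1.1631 \cdot 10^{-6}$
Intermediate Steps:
$c{\left(O,Y \right)} = Y^{2}$
$E{\left(G \right)} = G^{2}$
$u{\left(o \right)} = 1152 + \frac{27969 o}{437}$ ($u{\left(o \right)} = \frac{o}{437} + \frac{8^{2}}{\frac{1}{18 + o}} = o \frac{1}{437} + 64 \left(18 + o\right) = \frac{o}{437} + \left(1152 + 64 o\right) = 1152 + \frac{27969 o}{437}$)
$\frac{1}{-877286 + u{\left(16^{2} \right)}} = \frac{1}{-877286 + \left(1152 + \frac{27969 \cdot 16^{2}}{437}\right)} = \frac{1}{-877286 + \left(1152 + \frac{27969}{437} \cdot 256\right)} = \frac{1}{-877286 + \left(1152 + \frac{7160064}{437}\right)} = \frac{1}{-877286 + \frac{7663488}{437}} = \frac{1}{- \frac{375710494}{437}} = - \frac{437}{375710494}$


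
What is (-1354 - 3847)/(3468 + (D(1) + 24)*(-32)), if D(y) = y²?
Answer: -5201/2668 ≈ -1.9494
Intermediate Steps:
(-1354 - 3847)/(3468 + (D(1) + 24)*(-32)) = (-1354 - 3847)/(3468 + (1² + 24)*(-32)) = -5201/(3468 + (1 + 24)*(-32)) = -5201/(3468 + 25*(-32)) = -5201/(3468 - 800) = -5201/2668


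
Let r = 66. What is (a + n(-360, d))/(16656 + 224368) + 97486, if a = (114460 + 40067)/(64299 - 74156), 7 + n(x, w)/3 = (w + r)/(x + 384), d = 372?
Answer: 926418648912779/9503094272 ≈ 97486.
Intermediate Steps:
n(x, w) = -21 + 3*(66 + w)/(384 + x) (n(x, w) = -21 + 3*((w + 66)/(x + 384)) = -21 + 3*((66 + w)/(384 + x)) = -21 + 3*(66 + w)/(384 + x))
a = -154527/9857 (a = 154527/(-9857) = 154527*(-1/9857) = -154527/9857 ≈ -15.677)
(a + n(-360, d))/(16656 + 224368) + 97486 = (-154527/9857 + 3*(-2622 + 372 - 7*(-360))/(384 - 360))/(16656 + 224368) + 97486 = (-154527/9857 + 3*(-2622 + 372 + 2520)/24)/241024 + 97486 = (-154527/9857 + 3*(1/24)*270)*(1/241024) + 97486 = (-154527/9857 + 135/4)*(1/241024) + 97486 = (712587/39428)*(1/241024) + 97486 = 712587/9503094272 + 97486 = 926418648912779/9503094272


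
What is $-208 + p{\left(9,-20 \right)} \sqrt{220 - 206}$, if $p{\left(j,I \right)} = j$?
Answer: $-208 + 9 \sqrt{14} \approx -174.33$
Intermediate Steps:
$-208 + p{\left(9,-20 \right)} \sqrt{220 - 206} = -208 + 9 \sqrt{220 - 206} = -208 + 9 \sqrt{14}$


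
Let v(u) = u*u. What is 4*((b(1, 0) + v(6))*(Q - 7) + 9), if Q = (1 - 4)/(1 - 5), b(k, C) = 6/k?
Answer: -1014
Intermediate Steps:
v(u) = u**2
Q = 3/4 (Q = -3/(-4) = -3*(-1/4) = 3/4 ≈ 0.75000)
4*((b(1, 0) + v(6))*(Q - 7) + 9) = 4*((6/1 + 6**2)*(3/4 - 7) + 9) = 4*((6*1 + 36)*(-25/4) + 9) = 4*((6 + 36)*(-25/4) + 9) = 4*(42*(-25/4) + 9) = 4*(-525/2 + 9) = 4*(-507/2) = -1014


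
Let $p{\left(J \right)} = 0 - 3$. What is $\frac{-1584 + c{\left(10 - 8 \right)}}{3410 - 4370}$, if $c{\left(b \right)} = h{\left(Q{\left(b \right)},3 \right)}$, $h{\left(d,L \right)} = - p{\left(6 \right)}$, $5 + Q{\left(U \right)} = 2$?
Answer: $\frac{527}{320} \approx 1.6469$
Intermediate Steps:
$p{\left(J \right)} = -3$
$Q{\left(U \right)} = -3$ ($Q{\left(U \right)} = -5 + 2 = -3$)
$h{\left(d,L \right)} = 3$ ($h{\left(d,L \right)} = \left(-1\right) \left(-3\right) = 3$)
$c{\left(b \right)} = 3$
$\frac{-1584 + c{\left(10 - 8 \right)}}{3410 - 4370} = \frac{-1584 + 3}{3410 - 4370} = - \frac{1581}{-960} = \left(-1581\right) \left(- \frac{1}{960}\right) = \frac{527}{320}$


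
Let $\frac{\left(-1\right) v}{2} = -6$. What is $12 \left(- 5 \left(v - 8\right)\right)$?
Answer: $-240$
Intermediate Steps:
$v = 12$ ($v = \left(-2\right) \left(-6\right) = 12$)
$12 \left(- 5 \left(v - 8\right)\right) = 12 \left(- 5 \left(12 - 8\right)\right) = 12 \left(\left(-5\right) 4\right) = 12 \left(-20\right) = -240$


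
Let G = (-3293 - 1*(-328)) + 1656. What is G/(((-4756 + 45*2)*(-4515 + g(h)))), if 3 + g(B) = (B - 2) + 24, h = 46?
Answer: -1309/20763700 ≈ -6.3043e-5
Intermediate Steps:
G = -1309 (G = (-3293 + 328) + 1656 = -2965 + 1656 = -1309)
g(B) = 19 + B (g(B) = -3 + ((B - 2) + 24) = -3 + ((-2 + B) + 24) = -3 + (22 + B) = 19 + B)
G/(((-4756 + 45*2)*(-4515 + g(h)))) = -1309*1/((-4756 + 45*2)*(-4515 + (19 + 46))) = -1309*1/((-4756 + 90)*(-4515 + 65)) = -1309/((-4666*(-4450))) = -1309/20763700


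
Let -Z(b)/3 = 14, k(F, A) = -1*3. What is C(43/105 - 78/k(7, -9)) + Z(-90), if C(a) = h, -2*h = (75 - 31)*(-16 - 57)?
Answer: 1564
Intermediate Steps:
k(F, A) = -3
Z(b) = -42 (Z(b) = -3*14 = -42)
h = 1606 (h = -(75 - 31)*(-16 - 57)/2 = -22*(-73) = -1/2*(-3212) = 1606)
C(a) = 1606
C(43/105 - 78/k(7, -9)) + Z(-90) = 1606 - 42 = 1564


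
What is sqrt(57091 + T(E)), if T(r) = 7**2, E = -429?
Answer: 2*sqrt(14285) ≈ 239.04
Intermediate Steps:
T(r) = 49
sqrt(57091 + T(E)) = sqrt(57091 + 49) = sqrt(57140) = 2*sqrt(14285)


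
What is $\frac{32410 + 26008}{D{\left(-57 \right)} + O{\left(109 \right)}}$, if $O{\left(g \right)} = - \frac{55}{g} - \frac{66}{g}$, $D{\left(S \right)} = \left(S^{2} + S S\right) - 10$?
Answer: $\frac{6367562}{707071} \approx 9.0056$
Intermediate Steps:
$D{\left(S \right)} = -10 + 2 S^{2}$ ($D{\left(S \right)} = \left(S^{2} + S^{2}\right) - 10 = 2 S^{2} - 10 = -10 + 2 S^{2}$)
$O{\left(g \right)} = - \frac{121}{g}$
$\frac{32410 + 26008}{D{\left(-57 \right)} + O{\left(109 \right)}} = \frac{32410 + 26008}{\left(-10 + 2 \left(-57\right)^{2}\right) - \frac{121}{109}} = \frac{58418}{\left(-10 + 2 \cdot 3249\right) - \frac{121}{109}} = \frac{58418}{\left(-10 + 6498\right) - \frac{121}{109}} = \frac{58418}{6488 - \frac{121}{109}} = \frac{58418}{\frac{707071}{109}} = 58418 \cdot \frac{109}{707071} = \frac{6367562}{707071}$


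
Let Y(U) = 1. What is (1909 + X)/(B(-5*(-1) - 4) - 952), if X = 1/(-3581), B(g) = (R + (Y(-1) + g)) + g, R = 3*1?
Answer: -3418064/1693813 ≈ -2.0180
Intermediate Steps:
R = 3
B(g) = 4 + 2*g (B(g) = (3 + (1 + g)) + g = (4 + g) + g = 4 + 2*g)
X = -1/3581 ≈ -0.00027925
(1909 + X)/(B(-5*(-1) - 4) - 952) = (1909 - 1/3581)/((4 + 2*(-5*(-1) - 4)) - 952) = 6836128/(3581*((4 + 2*(5 - 4)) - 952)) = 6836128/(3581*((4 + 2*1) - 952)) = 6836128/(3581*((4 + 2) - 952)) = 6836128/(3581*(6 - 952)) = (6836128/3581)/(-946) = (6836128/3581)*(-1/946) = -3418064/1693813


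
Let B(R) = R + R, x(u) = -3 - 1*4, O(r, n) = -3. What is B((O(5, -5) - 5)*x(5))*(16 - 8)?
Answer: 896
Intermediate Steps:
x(u) = -7 (x(u) = -3 - 4 = -7)
B(R) = 2*R
B((O(5, -5) - 5)*x(5))*(16 - 8) = (2*((-3 - 5)*(-7)))*(16 - 8) = (2*(-8*(-7)))*8 = (2*56)*8 = 112*8 = 896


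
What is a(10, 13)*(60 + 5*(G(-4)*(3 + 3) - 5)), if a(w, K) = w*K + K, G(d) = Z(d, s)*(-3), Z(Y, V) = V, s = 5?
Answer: -59345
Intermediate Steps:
G(d) = -15 (G(d) = 5*(-3) = -15)
a(w, K) = K + K*w (a(w, K) = K*w + K = K + K*w)
a(10, 13)*(60 + 5*(G(-4)*(3 + 3) - 5)) = (13*(1 + 10))*(60 + 5*(-15*(3 + 3) - 5)) = (13*11)*(60 + 5*(-15*6 - 5)) = 143*(60 + 5*(-90 - 5)) = 143*(60 + 5*(-95)) = 143*(60 - 475) = 143*(-415) = -59345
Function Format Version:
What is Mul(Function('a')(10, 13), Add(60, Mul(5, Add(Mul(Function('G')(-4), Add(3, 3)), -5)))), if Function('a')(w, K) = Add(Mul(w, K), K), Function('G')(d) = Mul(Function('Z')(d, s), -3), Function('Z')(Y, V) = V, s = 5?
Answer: -59345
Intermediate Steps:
Function('G')(d) = -15 (Function('G')(d) = Mul(5, -3) = -15)
Function('a')(w, K) = Add(K, Mul(K, w)) (Function('a')(w, K) = Add(Mul(K, w), K) = Add(K, Mul(K, w)))
Mul(Function('a')(10, 13), Add(60, Mul(5, Add(Mul(Function('G')(-4), Add(3, 3)), -5)))) = Mul(Mul(13, Add(1, 10)), Add(60, Mul(5, Add(Mul(-15, Add(3, 3)), -5)))) = Mul(Mul(13, 11), Add(60, Mul(5, Add(Mul(-15, 6), -5)))) = Mul(143, Add(60, Mul(5, Add(-90, -5)))) = Mul(143, Add(60, Mul(5, -95))) = Mul(143, Add(60, -475)) = Mul(143, -415) = -59345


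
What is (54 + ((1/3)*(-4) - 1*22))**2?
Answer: 8464/9 ≈ 940.44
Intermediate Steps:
(54 + ((1/3)*(-4) - 1*22))**2 = (54 + ((1*(1/3))*(-4) - 22))**2 = (54 + ((1/3)*(-4) - 22))**2 = (54 + (-4/3 - 22))**2 = (54 - 70/3)**2 = (92/3)**2 = 8464/9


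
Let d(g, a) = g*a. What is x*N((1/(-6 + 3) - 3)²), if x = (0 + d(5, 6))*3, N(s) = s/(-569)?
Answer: -1000/569 ≈ -1.7575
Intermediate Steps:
d(g, a) = a*g
N(s) = -s/569 (N(s) = s*(-1/569) = -s/569)
x = 90 (x = (0 + 6*5)*3 = (0 + 30)*3 = 30*3 = 90)
x*N((1/(-6 + 3) - 3)²) = 90*(-(1/(-6 + 3) - 3)²/569) = 90*(-(1/(-3) - 3)²/569) = 90*(-(-⅓ - 3)²/569) = 90*(-(-10/3)²/569) = 90*(-1/569*100/9) = 90*(-100/5121) = -1000/569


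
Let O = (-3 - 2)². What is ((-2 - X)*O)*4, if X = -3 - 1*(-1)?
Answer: 0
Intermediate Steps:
X = -2 (X = -3 + 1 = -2)
O = 25 (O = (-5)² = 25)
((-2 - X)*O)*4 = ((-2 - 1*(-2))*25)*4 = ((-2 + 2)*25)*4 = (0*25)*4 = 0*4 = 0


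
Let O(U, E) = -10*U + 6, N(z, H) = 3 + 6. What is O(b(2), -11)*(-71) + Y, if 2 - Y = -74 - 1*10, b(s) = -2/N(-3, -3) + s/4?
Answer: -1285/9 ≈ -142.78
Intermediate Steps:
N(z, H) = 9
b(s) = -2/9 + s/4
Y = 86 (Y = 2 - (-74 - 1*10) = 2 - (-74 - 10) = 2 - 1*(-84) = 2 + 84 = 86)
O(U, E) = 6 - 10*U
O(b(2), -11)*(-71) + Y = (6 - 10*(-2/9 + (¼)*2))*(-71) + 86 = (6 - 10*(-2/9 + ½))*(-71) + 86 = (6 - 10*5/18)*(-71) + 86 = (6 - 25/9)*(-71) + 86 = (29/9)*(-71) + 86 = -2059/9 + 86 = -1285/9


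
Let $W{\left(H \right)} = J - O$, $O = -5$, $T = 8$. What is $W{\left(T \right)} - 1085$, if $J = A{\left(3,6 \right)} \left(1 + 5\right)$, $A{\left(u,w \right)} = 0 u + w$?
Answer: $-1044$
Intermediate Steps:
$A{\left(u,w \right)} = w$ ($A{\left(u,w \right)} = 0 + w = w$)
$J = 36$ ($J = 6 \left(1 + 5\right) = 6 \cdot 6 = 36$)
$W{\left(H \right)} = 41$ ($W{\left(H \right)} = 36 - -5 = 36 + 5 = 41$)
$W{\left(T \right)} - 1085 = 41 - 1085 = -1044$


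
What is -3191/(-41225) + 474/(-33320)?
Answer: 510491/8080100 ≈ 0.063179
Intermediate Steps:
-3191/(-41225) + 474/(-33320) = -3191*(-1/41225) + 474*(-1/33320) = 3191/41225 - 237/16660 = 510491/8080100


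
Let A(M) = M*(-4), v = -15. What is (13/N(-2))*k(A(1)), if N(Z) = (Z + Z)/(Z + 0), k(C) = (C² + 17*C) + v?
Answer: -871/2 ≈ -435.50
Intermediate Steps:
A(M) = -4*M
k(C) = -15 + C² + 17*C (k(C) = (C² + 17*C) - 15 = -15 + C² + 17*C)
N(Z) = 2 (N(Z) = (2*Z)/Z = 2)
(13/N(-2))*k(A(1)) = (13/2)*(-15 + (-4*1)² + 17*(-4*1)) = (13*(½))*(-15 + (-4)² + 17*(-4)) = 13*(-15 + 16 - 68)/2 = (13/2)*(-67) = -871/2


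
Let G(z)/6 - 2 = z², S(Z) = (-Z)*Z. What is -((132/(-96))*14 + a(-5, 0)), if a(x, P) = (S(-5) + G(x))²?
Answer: -74999/4 ≈ -18750.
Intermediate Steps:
S(Z) = -Z²
G(z) = 12 + 6*z²
a(x, P) = (-13 + 6*x²)² (a(x, P) = (-1*(-5)² + (12 + 6*x²))² = (-1*25 + (12 + 6*x²))² = (-25 + (12 + 6*x²))² = (-13 + 6*x²)²)
-((132/(-96))*14 + a(-5, 0)) = -((132/(-96))*14 + (-13 + 6*(-5)²)²) = -((132*(-1/96))*14 + (-13 + 6*25)²) = -(-11/8*14 + (-13 + 150)²) = -(-77/4 + 137²) = -(-77/4 + 18769) = -1*74999/4 = -74999/4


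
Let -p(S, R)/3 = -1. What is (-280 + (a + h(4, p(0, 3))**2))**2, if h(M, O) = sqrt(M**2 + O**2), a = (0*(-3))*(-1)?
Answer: 65025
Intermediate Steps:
p(S, R) = 3 (p(S, R) = -3*(-1) = 3)
a = 0 (a = 0*(-1) = 0)
(-280 + (a + h(4, p(0, 3))**2))**2 = (-280 + (0 + (sqrt(4**2 + 3**2))**2))**2 = (-280 + (0 + (sqrt(16 + 9))**2))**2 = (-280 + (0 + (sqrt(25))**2))**2 = (-280 + (0 + 5**2))**2 = (-280 + (0 + 25))**2 = (-280 + 25)**2 = (-255)**2 = 65025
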